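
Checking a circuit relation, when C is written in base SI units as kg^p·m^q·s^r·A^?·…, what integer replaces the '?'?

C = s·A.
The exponent of A is 1.

1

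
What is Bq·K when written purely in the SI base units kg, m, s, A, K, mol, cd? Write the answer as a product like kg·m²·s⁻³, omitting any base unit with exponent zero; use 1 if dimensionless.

Bq = 1/s = s⁻¹ (activity is decays per second).
Combining: Bq·K = s⁻¹ · K = s⁻¹·K.

s⁻¹·K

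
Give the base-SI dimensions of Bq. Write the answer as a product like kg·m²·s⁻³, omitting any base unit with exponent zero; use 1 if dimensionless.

Bq = 1/s = s⁻¹ (activity is decays per second).

s⁻¹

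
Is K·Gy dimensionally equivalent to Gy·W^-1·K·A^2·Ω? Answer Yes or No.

Left side:
  Gy = J/kg (absorbed dose = energy per mass),
      = m²·s⁻².
  Combining: K·Gy = K · (m²·s⁻²) = m²·s⁻²·K.
Right side:
  Gy = m²·s⁻².
  W = kg·m²·s⁻³.
  So W⁻¹ = kg⁻¹·m⁻²·s³.
  Ω = kg·m²·s⁻³·A⁻².
  Combining: Gy·W⁻¹·K·A²·Ω = (m²·s⁻²) · (kg⁻¹·m⁻²·s³) · K · A² · (kg·m²·s⁻³·A⁻²) = m²·s⁻²·K.
Both reduce to m²·s⁻²·K.

Yes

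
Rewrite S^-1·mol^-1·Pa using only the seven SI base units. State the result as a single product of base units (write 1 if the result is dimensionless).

S = 1/Ω (conductance is reciprocal resistance),
    = kg⁻¹·m⁻²·s³·A².
So S⁻¹ = kg·m²·s⁻³·A⁻².
Pa = N/m² (pressure = force per area),
    = kg·m⁻¹·s⁻².
Combining: S⁻¹·mol⁻¹·Pa = (kg·m²·s⁻³·A⁻²) · mol⁻¹ · (kg·m⁻¹·s⁻²) = kg²·m·s⁻⁵·A⁻²·mol⁻¹.

kg²·m·s⁻⁵·A⁻²·mol⁻¹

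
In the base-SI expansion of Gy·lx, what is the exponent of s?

-2

Gy = J/kg (absorbed dose = energy per mass),
    = m²·s⁻².
lx = lm/m² (illuminance = luminous flux per area),
    = m⁻²·cd.
Combining: Gy·lx = (m²·s⁻²) · (m⁻²·cd) = s⁻²·cd.
The exponent of s is -2.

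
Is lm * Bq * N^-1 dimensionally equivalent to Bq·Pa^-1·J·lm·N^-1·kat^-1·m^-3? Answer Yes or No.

Left side:
  lm = cd·sr = cd (luminous flux; sr is dimensionless).
  Bq = 1/s = s⁻¹ (activity is decays per second).
  N = kg·m/s² = kg·m·s⁻² (force = mass × acceleration).
  So N⁻¹ = kg⁻¹·m⁻¹·s².
  Combining: lm·Bq·N⁻¹ = cd · s⁻¹ · (kg⁻¹·m⁻¹·s²) = kg⁻¹·m⁻¹·s·cd.
Right side:
  Bq = 1/s = s⁻¹ (activity is decays per second).
  Pa = N/m² (pressure = force per area),
      = kg·m⁻¹·s⁻².
  So Pa⁻¹ = kg⁻¹·m·s².
  J = N·m (work = force × distance),
      = kg·m²·s⁻².
  lm = cd·sr = cd (luminous flux; sr is dimensionless).
  N = kg·m/s² = kg·m·s⁻² (force = mass × acceleration).
  So N⁻¹ = kg⁻¹·m⁻¹·s².
  kat = mol/s = s⁻¹·mol (catalytic activity).
  So kat⁻¹ = s·mol⁻¹.
  Combining: Bq·Pa⁻¹·J·lm·N⁻¹·kat⁻¹·m⁻³ = s⁻¹ · (kg⁻¹·m·s²) · (kg·m²·s⁻²) · cd · (kg⁻¹·m⁻¹·s²) · (s·mol⁻¹) · m⁻³ = kg⁻¹·m⁻¹·s²·mol⁻¹·cd.
Left is kg⁻¹·m⁻¹·s·cd; right is kg⁻¹·m⁻¹·s²·mol⁻¹·cd — different.

No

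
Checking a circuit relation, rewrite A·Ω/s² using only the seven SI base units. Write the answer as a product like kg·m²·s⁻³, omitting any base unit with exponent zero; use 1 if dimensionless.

Ω = V/A (resistance = voltage per current),
    = kg·m²·s⁻³·A⁻².
Combining: A·Ω·s⁻² = A · (kg·m²·s⁻³·A⁻²) · s⁻² = kg·m²·s⁻⁵·A⁻¹.

kg·m²·s⁻⁵·A⁻¹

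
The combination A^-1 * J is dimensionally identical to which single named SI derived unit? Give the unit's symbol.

J = N·m (work = force × distance),
    = kg·m²·s⁻².
Combining: A⁻¹·J = A⁻¹ · (kg·m²·s⁻²) = kg·m²·s⁻²·A⁻¹.
kg·m²·s⁻²·A⁻¹ is the base-SI form of the weber.

Wb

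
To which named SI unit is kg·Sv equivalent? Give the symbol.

Sv = J/kg (equivalent dose = energy per mass),
    = m²·s⁻².
Combining: kg·Sv = kg · (m²·s⁻²) = kg·m²·s⁻².
kg·m²·s⁻² is the base-SI form of the joule.

J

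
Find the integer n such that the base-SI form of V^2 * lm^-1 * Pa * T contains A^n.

-3

V = kg·m²·s⁻³·A⁻¹.
So V² = kg²·m⁴·s⁻⁶·A⁻².
lm = cd.
So lm⁻¹ = cd⁻¹.
Pa = kg·m⁻¹·s⁻².
T = kg·s⁻²·A⁻¹.
Combining: V²·lm⁻¹·Pa·T = (kg²·m⁴·s⁻⁶·A⁻²) · cd⁻¹ · (kg·m⁻¹·s⁻²) · (kg·s⁻²·A⁻¹) = kg⁴·m³·s⁻¹⁰·A⁻³·cd⁻¹.
The exponent of A is -3.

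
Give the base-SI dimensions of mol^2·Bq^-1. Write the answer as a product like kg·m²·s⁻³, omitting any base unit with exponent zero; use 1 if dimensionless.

Bq = s⁻¹.
So Bq⁻¹ = s.
Combining: mol²·Bq⁻¹ = mol² · s = s·mol².

s·mol²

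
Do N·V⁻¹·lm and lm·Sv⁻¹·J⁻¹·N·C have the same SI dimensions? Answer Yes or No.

Left side:
  N = kg·m·s⁻².
  V = kg·m²·s⁻³·A⁻¹.
  So V⁻¹ = kg⁻¹·m⁻²·s³·A.
  lm = cd.
  Combining: N·V⁻¹·lm = (kg·m·s⁻²) · (kg⁻¹·m⁻²·s³·A) · cd = m⁻¹·s·A·cd.
Right side:
  lm = cd.
  Sv = m²·s⁻².
  So Sv⁻¹ = m⁻²·s².
  J = kg·m²·s⁻².
  So J⁻¹ = kg⁻¹·m⁻²·s².
  N = kg·m·s⁻².
  C = s·A.
  Combining: lm·Sv⁻¹·J⁻¹·N·C = cd · (m⁻²·s²) · (kg⁻¹·m⁻²·s²) · (kg·m·s⁻²) · (s·A) = m⁻³·s³·A·cd.
Left is m⁻¹·s·A·cd; right is m⁻³·s³·A·cd — different.

No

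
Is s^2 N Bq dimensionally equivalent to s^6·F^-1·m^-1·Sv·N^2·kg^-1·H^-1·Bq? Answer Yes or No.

Left side:
  N = kg·m·s⁻².
  Bq = s⁻¹.
  Combining: s²·N·Bq = s² · (kg·m·s⁻²) · s⁻¹ = kg·m·s⁻¹.
Right side:
  F = C/V (capacitance = charge per voltage),
      = A·s/(kg·m²·s⁻³·A⁻¹) (substituting C and V),
      = kg⁻¹·m⁻²·s⁴·A².
  So F⁻¹ = kg·m²·s⁻⁴·A⁻².
  Sv = J/kg (equivalent dose = energy per mass),
      = m²·s⁻².
  N = kg·m/s² = kg·m·s⁻² (force = mass × acceleration).
  So N² = kg²·m²·s⁻⁴.
  H = Wb/A (inductance = flux per current),
      = kg·m²·s⁻²·A⁻².
  So H⁻¹ = kg⁻¹·m⁻²·s²·A².
  Bq = 1/s = s⁻¹ (activity is decays per second).
  Combining: s⁶·F⁻¹·m⁻¹·Sv·N²·kg⁻¹·H⁻¹·Bq = s⁶ · (kg·m²·s⁻⁴·A⁻²) · m⁻¹ · (m²·s⁻²) · (kg²·m²·s⁻⁴) · kg⁻¹ · (kg⁻¹·m⁻²·s²·A²) · s⁻¹ = kg·m³·s⁻³.
Left is kg·m·s⁻¹; right is kg·m³·s⁻³ — different.

No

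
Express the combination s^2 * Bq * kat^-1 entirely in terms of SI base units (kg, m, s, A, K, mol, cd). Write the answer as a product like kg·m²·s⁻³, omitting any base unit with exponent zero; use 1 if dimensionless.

Bq = 1/s = s⁻¹ (activity is decays per second).
kat = mol/s = s⁻¹·mol (catalytic activity).
So kat⁻¹ = s·mol⁻¹.
Combining: s²·Bq·kat⁻¹ = s² · s⁻¹ · (s·mol⁻¹) = s²·mol⁻¹.

s²·mol⁻¹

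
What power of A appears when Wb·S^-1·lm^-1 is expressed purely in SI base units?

-3

Wb = kg·m²·s⁻²·A⁻¹.
S = kg⁻¹·m⁻²·s³·A².
So S⁻¹ = kg·m²·s⁻³·A⁻².
lm = cd.
So lm⁻¹ = cd⁻¹.
Combining: Wb·S⁻¹·lm⁻¹ = (kg·m²·s⁻²·A⁻¹) · (kg·m²·s⁻³·A⁻²) · cd⁻¹ = kg²·m⁴·s⁻⁵·A⁻³·cd⁻¹.
The exponent of A is -3.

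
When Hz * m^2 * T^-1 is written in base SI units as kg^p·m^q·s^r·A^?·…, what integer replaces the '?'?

Hz = 1/s = s⁻¹ (frequency is cycles per second).
T = Wb/m² (flux density = flux per area),
    = kg·s⁻²·A⁻¹.
So T⁻¹ = kg⁻¹·s²·A.
Combining: Hz·m²·T⁻¹ = s⁻¹ · m² · (kg⁻¹·s²·A) = kg⁻¹·m²·s·A.
The exponent of A is 1.

1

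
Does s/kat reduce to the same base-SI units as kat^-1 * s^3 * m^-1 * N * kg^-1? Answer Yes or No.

Yes

Left side:
  kat = s⁻¹·mol.
  So kat⁻¹ = s·mol⁻¹.
  Combining: s·kat⁻¹ = s · (s·mol⁻¹) = s²·mol⁻¹.
Right side:
  kat = s⁻¹·mol.
  So kat⁻¹ = s·mol⁻¹.
  N = kg·m·s⁻².
  Combining: kat⁻¹·s³·m⁻¹·N·kg⁻¹ = (s·mol⁻¹) · s³ · m⁻¹ · (kg·m·s⁻²) · kg⁻¹ = s²·mol⁻¹.
Both reduce to s²·mol⁻¹.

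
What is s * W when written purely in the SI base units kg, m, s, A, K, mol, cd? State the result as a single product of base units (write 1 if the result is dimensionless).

W = J/s (power = energy per time),
    = kg·m²·s⁻³.
Combining: s·W = s · (kg·m²·s⁻³) = kg·m²·s⁻².

kg·m²·s⁻²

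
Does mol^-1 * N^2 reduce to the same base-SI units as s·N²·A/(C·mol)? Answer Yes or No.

Yes

Left side:
  N = kg·m/s² = kg·m·s⁻² (force = mass × acceleration).
  So N² = kg²·m²·s⁻⁴.
  Combining: mol⁻¹·N² = mol⁻¹ · (kg²·m²·s⁻⁴) = kg²·m²·s⁻⁴·mol⁻¹.
Right side:
  N = kg·m/s² = kg·m·s⁻² (force = mass × acceleration).
  So N² = kg²·m²·s⁻⁴.
  C = A·s = s·A (charge = current × time).
  So C⁻¹ = s⁻¹·A⁻¹.
  Combining: s·N²·A·C⁻¹·mol⁻¹ = s · (kg²·m²·s⁻⁴) · A · (s⁻¹·A⁻¹) · mol⁻¹ = kg²·m²·s⁻⁴·mol⁻¹.
Both reduce to kg²·m²·s⁻⁴·mol⁻¹.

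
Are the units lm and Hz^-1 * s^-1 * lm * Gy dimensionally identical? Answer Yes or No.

Left side:
  lm = cd·sr = cd (luminous flux; sr is dimensionless).
Right side:
  Hz = 1/s = s⁻¹ (frequency is cycles per second).
  So Hz⁻¹ = s.
  lm = cd·sr = cd (luminous flux; sr is dimensionless).
  Gy = J/kg (absorbed dose = energy per mass),
      = m²·s⁻².
  Combining: Hz⁻¹·s⁻¹·lm·Gy = s · s⁻¹ · cd · (m²·s⁻²) = m²·s⁻²·cd.
Left is cd; right is m²·s⁻²·cd — different.

No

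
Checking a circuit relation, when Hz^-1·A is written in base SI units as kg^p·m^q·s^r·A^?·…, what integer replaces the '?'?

Hz = s⁻¹.
So Hz⁻¹ = s.
Combining: Hz⁻¹·A = s · A = s·A.
The exponent of A is 1.

1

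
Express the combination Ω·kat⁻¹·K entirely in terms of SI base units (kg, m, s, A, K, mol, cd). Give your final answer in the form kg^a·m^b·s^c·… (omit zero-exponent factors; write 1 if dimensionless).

Ω = kg·m²·s⁻³·A⁻².
kat = s⁻¹·mol.
So kat⁻¹ = s·mol⁻¹.
Combining: Ω·kat⁻¹·K = (kg·m²·s⁻³·A⁻²) · (s·mol⁻¹) · K = kg·m²·s⁻²·A⁻²·K·mol⁻¹.

kg·m²·s⁻²·A⁻²·K·mol⁻¹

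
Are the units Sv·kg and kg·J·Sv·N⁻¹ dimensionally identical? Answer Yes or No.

Left side:
  Sv = J/kg (equivalent dose = energy per mass),
      = m²·s⁻².
  Combining: Sv·kg = (m²·s⁻²) · kg = kg·m²·s⁻².
Right side:
  J = N·m (work = force × distance),
      = kg·m²·s⁻².
  Sv = J/kg (equivalent dose = energy per mass),
      = m²·s⁻².
  N = kg·m/s² = kg·m·s⁻² (force = mass × acceleration).
  So N⁻¹ = kg⁻¹·m⁻¹·s².
  Combining: kg·J·Sv·N⁻¹ = kg · (kg·m²·s⁻²) · (m²·s⁻²) · (kg⁻¹·m⁻¹·s²) = kg·m³·s⁻².
Left is kg·m²·s⁻²; right is kg·m³·s⁻² — different.

No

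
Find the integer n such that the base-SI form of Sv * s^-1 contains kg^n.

Sv = J/kg (equivalent dose = energy per mass),
    = m²·s⁻².
Combining: Sv·s⁻¹ = (m²·s⁻²) · s⁻¹ = m²·s⁻³.
The exponent of kg is 0.

0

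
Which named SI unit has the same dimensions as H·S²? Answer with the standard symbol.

H = kg·m²·s⁻²·A⁻².
S = kg⁻¹·m⁻²·s³·A².
So S² = kg⁻²·m⁻⁴·s⁶·A⁴.
Combining: H·S² = (kg·m²·s⁻²·A⁻²) · (kg⁻²·m⁻⁴·s⁶·A⁴) = kg⁻¹·m⁻²·s⁴·A².
kg⁻¹·m⁻²·s⁴·A² is the base-SI form of the farad.

F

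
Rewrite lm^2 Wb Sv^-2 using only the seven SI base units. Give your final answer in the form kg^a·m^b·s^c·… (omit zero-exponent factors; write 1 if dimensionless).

lm = cd·sr = cd (luminous flux; sr is dimensionless).
So lm² = cd².
Wb = V·s (flux: a volt is a weber per second),
    = kg·m²·s⁻²·A⁻¹.
Sv = J/kg (equivalent dose = energy per mass),
    = m²·s⁻².
So Sv⁻² = m⁻⁴·s⁴.
Combining: lm²·Wb·Sv⁻² = cd² · (kg·m²·s⁻²·A⁻¹) · (m⁻⁴·s⁴) = kg·m⁻²·s²·A⁻¹·cd².

kg·m⁻²·s²·A⁻¹·cd²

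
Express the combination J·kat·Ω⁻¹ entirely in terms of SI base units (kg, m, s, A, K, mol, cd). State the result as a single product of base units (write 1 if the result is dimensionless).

J = N·m (work = force × distance),
    = kg·m²·s⁻².
kat = mol/s = s⁻¹·mol (catalytic activity).
Ω = V/A (resistance = voltage per current),
    = kg·m²·s⁻³·A⁻².
So Ω⁻¹ = kg⁻¹·m⁻²·s³·A².
Combining: J·kat·Ω⁻¹ = (kg·m²·s⁻²) · (s⁻¹·mol) · (kg⁻¹·m⁻²·s³·A²) = A²·mol.

A²·mol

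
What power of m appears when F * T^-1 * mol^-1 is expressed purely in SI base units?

-2

F = kg⁻¹·m⁻²·s⁴·A².
T = kg·s⁻²·A⁻¹.
So T⁻¹ = kg⁻¹·s²·A.
Combining: F·T⁻¹·mol⁻¹ = (kg⁻¹·m⁻²·s⁴·A²) · (kg⁻¹·s²·A) · mol⁻¹ = kg⁻²·m⁻²·s⁶·A³·mol⁻¹.
The exponent of m is -2.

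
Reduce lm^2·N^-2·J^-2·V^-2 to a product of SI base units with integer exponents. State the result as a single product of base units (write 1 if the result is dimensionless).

kg⁻⁶·m⁻¹⁰·s¹⁴·A²·cd²

lm = cd·sr = cd (luminous flux; sr is dimensionless).
So lm² = cd².
N = kg·m/s² = kg·m·s⁻² (force = mass × acceleration).
So N⁻² = kg⁻²·m⁻²·s⁴.
J = N·m (work = force × distance),
    = kg·m²·s⁻².
So J⁻² = kg⁻²·m⁻⁴·s⁴.
V = W/A (potential = power per current),
    = kg·m²·s⁻³·A⁻¹.
So V⁻² = kg⁻²·m⁻⁴·s⁶·A².
Combining: lm²·N⁻²·J⁻²·V⁻² = cd² · (kg⁻²·m⁻²·s⁴) · (kg⁻²·m⁻⁴·s⁴) · (kg⁻²·m⁻⁴·s⁶·A²) = kg⁻⁶·m⁻¹⁰·s¹⁴·A²·cd².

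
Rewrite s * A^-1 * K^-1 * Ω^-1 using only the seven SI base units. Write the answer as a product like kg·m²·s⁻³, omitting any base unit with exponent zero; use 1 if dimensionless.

Ω = V/A (resistance = voltage per current),
    = kg·m²·s⁻³·A⁻².
So Ω⁻¹ = kg⁻¹·m⁻²·s³·A².
Combining: s·A⁻¹·K⁻¹·Ω⁻¹ = s · A⁻¹ · K⁻¹ · (kg⁻¹·m⁻²·s³·A²) = kg⁻¹·m⁻²·s⁴·A·K⁻¹.

kg⁻¹·m⁻²·s⁴·A·K⁻¹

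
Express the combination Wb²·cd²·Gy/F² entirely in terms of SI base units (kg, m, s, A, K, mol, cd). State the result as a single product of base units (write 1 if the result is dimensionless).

kg⁴·m¹⁰·s⁻¹⁴·A⁻⁶·cd²

Wb = V·s (flux: a volt is a weber per second),
    = kg·m²·s⁻²·A⁻¹.
So Wb² = kg²·m⁴·s⁻⁴·A⁻².
F = C/V (capacitance = charge per voltage),
    = A·s/(kg·m²·s⁻³·A⁻¹) (substituting C and V),
    = kg⁻¹·m⁻²·s⁴·A².
So F⁻² = kg²·m⁴·s⁻⁸·A⁻⁴.
Gy = J/kg (absorbed dose = energy per mass),
    = m²·s⁻².
Combining: Wb²·cd²·F⁻²·Gy = (kg²·m⁴·s⁻⁴·A⁻²) · cd² · (kg²·m⁴·s⁻⁸·A⁻⁴) · (m²·s⁻²) = kg⁴·m¹⁰·s⁻¹⁴·A⁻⁶·cd².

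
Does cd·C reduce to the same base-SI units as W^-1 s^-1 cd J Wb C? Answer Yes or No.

No

Left side:
  C = A·s = s·A (charge = current × time).
  Combining: cd·C = cd · (s·A) = s·A·cd.
Right side:
  W = kg·m²·s⁻³.
  So W⁻¹ = kg⁻¹·m⁻²·s³.
  J = kg·m²·s⁻².
  Wb = kg·m²·s⁻²·A⁻¹.
  C = s·A.
  Combining: W⁻¹·s⁻¹·cd·J·Wb·C = (kg⁻¹·m⁻²·s³) · s⁻¹ · cd · (kg·m²·s⁻²) · (kg·m²·s⁻²·A⁻¹) · (s·A) = kg·m²·s⁻¹·cd.
Left is s·A·cd; right is kg·m²·s⁻¹·cd — different.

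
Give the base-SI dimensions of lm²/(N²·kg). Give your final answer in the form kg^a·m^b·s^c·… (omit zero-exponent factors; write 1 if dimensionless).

N = kg·m/s² = kg·m·s⁻² (force = mass × acceleration).
So N⁻² = kg⁻²·m⁻²·s⁴.
lm = cd·sr = cd (luminous flux; sr is dimensionless).
So lm² = cd².
Combining: N⁻²·kg⁻¹·lm² = (kg⁻²·m⁻²·s⁴) · kg⁻¹ · cd² = kg⁻³·m⁻²·s⁴·cd².

kg⁻³·m⁻²·s⁴·cd²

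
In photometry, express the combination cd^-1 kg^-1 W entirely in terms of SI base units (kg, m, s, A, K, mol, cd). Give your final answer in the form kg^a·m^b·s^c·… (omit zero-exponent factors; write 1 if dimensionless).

W = J/s (power = energy per time),
    = kg·m²·s⁻³.
Combining: cd⁻¹·kg⁻¹·W = cd⁻¹ · kg⁻¹ · (kg·m²·s⁻³) = m²·s⁻³·cd⁻¹.

m²·s⁻³·cd⁻¹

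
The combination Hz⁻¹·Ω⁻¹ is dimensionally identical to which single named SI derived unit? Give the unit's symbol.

F

Hz = 1/s = s⁻¹ (frequency is cycles per second).
So Hz⁻¹ = s.
Ω = V/A (resistance = voltage per current),
    = kg·m²·s⁻³·A⁻².
So Ω⁻¹ = kg⁻¹·m⁻²·s³·A².
Combining: Hz⁻¹·Ω⁻¹ = s · (kg⁻¹·m⁻²·s³·A²) = kg⁻¹·m⁻²·s⁴·A².
kg⁻¹·m⁻²·s⁴·A² is the base-SI form of the farad.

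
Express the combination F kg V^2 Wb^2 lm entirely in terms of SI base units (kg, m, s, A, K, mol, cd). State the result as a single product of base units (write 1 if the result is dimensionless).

F = C/V (capacitance = charge per voltage),
    = A·s/(kg·m²·s⁻³·A⁻¹) (substituting C and V),
    = kg⁻¹·m⁻²·s⁴·A².
V = W/A (potential = power per current),
    = kg·m²·s⁻³·A⁻¹.
So V² = kg²·m⁴·s⁻⁶·A⁻².
Wb = V·s (flux: a volt is a weber per second),
    = kg·m²·s⁻²·A⁻¹.
So Wb² = kg²·m⁴·s⁻⁴·A⁻².
lm = cd·sr = cd (luminous flux; sr is dimensionless).
Combining: F·kg·V²·Wb²·lm = (kg⁻¹·m⁻²·s⁴·A²) · kg · (kg²·m⁴·s⁻⁶·A⁻²) · (kg²·m⁴·s⁻⁴·A⁻²) · cd = kg⁴·m⁶·s⁻⁶·A⁻²·cd.

kg⁴·m⁶·s⁻⁶·A⁻²·cd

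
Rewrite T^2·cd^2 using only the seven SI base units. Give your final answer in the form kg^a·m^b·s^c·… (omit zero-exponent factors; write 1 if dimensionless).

T = kg·s⁻²·A⁻¹.
So T² = kg²·s⁻⁴·A⁻².
Combining: T²·cd² = (kg²·s⁻⁴·A⁻²) · cd² = kg²·s⁻⁴·A⁻²·cd².

kg²·s⁻⁴·A⁻²·cd²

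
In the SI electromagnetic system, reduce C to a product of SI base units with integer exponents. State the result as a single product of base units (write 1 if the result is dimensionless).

C = A·s = s·A (charge = current × time).

s·A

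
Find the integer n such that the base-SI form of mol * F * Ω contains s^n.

1

F = C/V (capacitance = charge per voltage),
    = A·s/(kg·m²·s⁻³·A⁻¹) (substituting C and V),
    = kg⁻¹·m⁻²·s⁴·A².
Ω = V/A (resistance = voltage per current),
    = kg·m²·s⁻³·A⁻².
Combining: mol·F·Ω = mol · (kg⁻¹·m⁻²·s⁴·A²) · (kg·m²·s⁻³·A⁻²) = s·mol.
The exponent of s is 1.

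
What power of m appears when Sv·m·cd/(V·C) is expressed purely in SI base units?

Sv = m²·s⁻².
V = kg·m²·s⁻³·A⁻¹.
So V⁻¹ = kg⁻¹·m⁻²·s³·A.
C = s·A.
So C⁻¹ = s⁻¹·A⁻¹.
Combining: Sv·V⁻¹·C⁻¹·m·cd = (m²·s⁻²) · (kg⁻¹·m⁻²·s³·A) · (s⁻¹·A⁻¹) · m · cd = kg⁻¹·m·cd.
The exponent of m is 1.

1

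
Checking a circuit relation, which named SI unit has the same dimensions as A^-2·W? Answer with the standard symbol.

Ω

W = J/s (power = energy per time),
    = kg·m²·s⁻³.
Combining: A⁻²·W = A⁻² · (kg·m²·s⁻³) = kg·m²·s⁻³·A⁻².
kg·m²·s⁻³·A⁻² is the base-SI form of the ohm.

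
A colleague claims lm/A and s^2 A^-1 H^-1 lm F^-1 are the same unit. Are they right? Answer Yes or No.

Yes

Left side:
  lm = cd·sr = cd (luminous flux; sr is dimensionless).
  Combining: lm·A⁻¹ = cd · A⁻¹ = A⁻¹·cd.
Right side:
  H = Wb/A (inductance = flux per current),
      = kg·m²·s⁻²·A⁻².
  So H⁻¹ = kg⁻¹·m⁻²·s²·A².
  lm = cd·sr = cd (luminous flux; sr is dimensionless).
  F = C/V (capacitance = charge per voltage),
      = A·s/(kg·m²·s⁻³·A⁻¹) (substituting C and V),
      = kg⁻¹·m⁻²·s⁴·A².
  So F⁻¹ = kg·m²·s⁻⁴·A⁻².
  Combining: s²·A⁻¹·H⁻¹·lm·F⁻¹ = s² · A⁻¹ · (kg⁻¹·m⁻²·s²·A²) · cd · (kg·m²·s⁻⁴·A⁻²) = A⁻¹·cd.
Both reduce to A⁻¹·cd.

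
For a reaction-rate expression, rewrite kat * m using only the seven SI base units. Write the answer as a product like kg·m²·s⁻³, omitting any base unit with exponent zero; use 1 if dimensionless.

kat = s⁻¹·mol.
Combining: kat·m = (s⁻¹·mol) · m = m·s⁻¹·mol.

m·s⁻¹·mol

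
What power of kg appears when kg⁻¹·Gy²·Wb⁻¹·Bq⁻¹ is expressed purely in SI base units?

-2

Gy = J/kg (absorbed dose = energy per mass),
    = m²·s⁻².
So Gy² = m⁴·s⁻⁴.
Wb = V·s (flux: a volt is a weber per second),
    = kg·m²·s⁻²·A⁻¹.
So Wb⁻¹ = kg⁻¹·m⁻²·s²·A.
Bq = 1/s = s⁻¹ (activity is decays per second).
So Bq⁻¹ = s.
Combining: kg⁻¹·Gy²·Wb⁻¹·Bq⁻¹ = kg⁻¹ · (m⁴·s⁻⁴) · (kg⁻¹·m⁻²·s²·A) · s = kg⁻²·m²·s⁻¹·A.
The exponent of kg is -2.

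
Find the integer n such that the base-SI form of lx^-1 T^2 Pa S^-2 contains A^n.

lx = m⁻²·cd.
So lx⁻¹ = m²·cd⁻¹.
T = kg·s⁻²·A⁻¹.
So T² = kg²·s⁻⁴·A⁻².
Pa = kg·m⁻¹·s⁻².
S = kg⁻¹·m⁻²·s³·A².
So S⁻² = kg²·m⁴·s⁻⁶·A⁻⁴.
Combining: lx⁻¹·T²·Pa·S⁻² = (m²·cd⁻¹) · (kg²·s⁻⁴·A⁻²) · (kg·m⁻¹·s⁻²) · (kg²·m⁴·s⁻⁶·A⁻⁴) = kg⁵·m⁵·s⁻¹²·A⁻⁶·cd⁻¹.
The exponent of A is -6.

-6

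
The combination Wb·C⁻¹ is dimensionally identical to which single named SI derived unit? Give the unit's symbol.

Ω

Wb = V·s (flux: a volt is a weber per second),
    = kg·m²·s⁻²·A⁻¹.
C = A·s = s·A (charge = current × time).
So C⁻¹ = s⁻¹·A⁻¹.
Combining: Wb·C⁻¹ = (kg·m²·s⁻²·A⁻¹) · (s⁻¹·A⁻¹) = kg·m²·s⁻³·A⁻².
kg·m²·s⁻³·A⁻² is the base-SI form of the ohm.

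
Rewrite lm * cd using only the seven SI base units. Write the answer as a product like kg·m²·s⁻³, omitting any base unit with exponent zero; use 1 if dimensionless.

cd²

lm = cd·sr = cd (luminous flux; sr is dimensionless).
Combining: lm·cd = cd · cd = cd².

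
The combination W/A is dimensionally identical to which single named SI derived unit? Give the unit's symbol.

W = kg·m²·s⁻³.
Combining: A⁻¹·W = A⁻¹ · (kg·m²·s⁻³) = kg·m²·s⁻³·A⁻¹.
kg·m²·s⁻³·A⁻¹ is the base-SI form of the volt.

V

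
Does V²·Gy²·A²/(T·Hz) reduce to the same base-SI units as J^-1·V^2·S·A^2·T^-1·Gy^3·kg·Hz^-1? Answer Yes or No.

No

Left side:
  V = W/A (potential = power per current),
      = kg·m²·s⁻³·A⁻¹.
  So V² = kg²·m⁴·s⁻⁶·A⁻².
  Gy = J/kg (absorbed dose = energy per mass),
      = m²·s⁻².
  So Gy² = m⁴·s⁻⁴.
  T = Wb/m² (flux density = flux per area),
      = kg·s⁻²·A⁻¹.
  So T⁻¹ = kg⁻¹·s²·A.
  Hz = 1/s = s⁻¹ (frequency is cycles per second).
  So Hz⁻¹ = s.
  Combining: V²·Gy²·T⁻¹·A²·Hz⁻¹ = (kg²·m⁴·s⁻⁶·A⁻²) · (m⁴·s⁻⁴) · (kg⁻¹·s²·A) · A² · s = kg·m⁸·s⁻⁷·A.
Right side:
  J = N·m (work = force × distance),
      = kg·m²·s⁻².
  So J⁻¹ = kg⁻¹·m⁻²·s².
  V = W/A (potential = power per current),
      = kg·m²·s⁻³·A⁻¹.
  So V² = kg²·m⁴·s⁻⁶·A⁻².
  S = 1/Ω (conductance is reciprocal resistance),
      = kg⁻¹·m⁻²·s³·A².
  T = Wb/m² (flux density = flux per area),
      = kg·s⁻²·A⁻¹.
  So T⁻¹ = kg⁻¹·s²·A.
  Gy = J/kg (absorbed dose = energy per mass),
      = m²·s⁻².
  So Gy³ = m⁶·s⁻⁶.
  Hz = 1/s = s⁻¹ (frequency is cycles per second).
  So Hz⁻¹ = s.
  Combining: J⁻¹·V²·S·A²·T⁻¹·Gy³·kg·Hz⁻¹ = (kg⁻¹·m⁻²·s²) · (kg²·m⁴·s⁻⁶·A⁻²) · (kg⁻¹·m⁻²·s³·A²) · A² · (kg⁻¹·s²·A) · (m⁶·s⁻⁶) · kg · s = m⁶·s⁻⁴·A³.
Left is kg·m⁸·s⁻⁷·A; right is m⁶·s⁻⁴·A³ — different.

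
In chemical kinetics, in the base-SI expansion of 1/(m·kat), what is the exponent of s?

1

kat = mol/s = s⁻¹·mol (catalytic activity).
So kat⁻¹ = s·mol⁻¹.
Combining: m⁻¹·kat⁻¹ = m⁻¹ · (s·mol⁻¹) = m⁻¹·s·mol⁻¹.
The exponent of s is 1.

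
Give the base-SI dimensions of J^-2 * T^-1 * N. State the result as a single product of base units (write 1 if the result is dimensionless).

J = kg·m²·s⁻².
So J⁻² = kg⁻²·m⁻⁴·s⁴.
T = kg·s⁻²·A⁻¹.
So T⁻¹ = kg⁻¹·s²·A.
N = kg·m·s⁻².
Combining: J⁻²·T⁻¹·N = (kg⁻²·m⁻⁴·s⁴) · (kg⁻¹·s²·A) · (kg·m·s⁻²) = kg⁻²·m⁻³·s⁴·A.

kg⁻²·m⁻³·s⁴·A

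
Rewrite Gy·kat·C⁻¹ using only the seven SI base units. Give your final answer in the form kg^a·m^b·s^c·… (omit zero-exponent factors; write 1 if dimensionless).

Gy = J/kg (absorbed dose = energy per mass),
    = m²·s⁻².
kat = mol/s = s⁻¹·mol (catalytic activity).
C = A·s = s·A (charge = current × time).
So C⁻¹ = s⁻¹·A⁻¹.
Combining: Gy·kat·C⁻¹ = (m²·s⁻²) · (s⁻¹·mol) · (s⁻¹·A⁻¹) = m²·s⁻⁴·A⁻¹·mol.

m²·s⁻⁴·A⁻¹·mol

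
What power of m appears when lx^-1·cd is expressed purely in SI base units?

lx = m⁻²·cd.
So lx⁻¹ = m²·cd⁻¹.
Combining: lx⁻¹·cd = (m²·cd⁻¹) · cd = m².
The exponent of m is 2.

2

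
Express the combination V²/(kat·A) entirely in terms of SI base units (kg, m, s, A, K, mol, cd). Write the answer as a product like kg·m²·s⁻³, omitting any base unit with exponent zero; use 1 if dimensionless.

kat = mol/s = s⁻¹·mol (catalytic activity).
So kat⁻¹ = s·mol⁻¹.
V = W/A (potential = power per current),
    = kg·m²·s⁻³·A⁻¹.
So V² = kg²·m⁴·s⁻⁶·A⁻².
Combining: kat⁻¹·V²·A⁻¹ = (s·mol⁻¹) · (kg²·m⁴·s⁻⁶·A⁻²) · A⁻¹ = kg²·m⁴·s⁻⁵·A⁻³·mol⁻¹.

kg²·m⁴·s⁻⁵·A⁻³·mol⁻¹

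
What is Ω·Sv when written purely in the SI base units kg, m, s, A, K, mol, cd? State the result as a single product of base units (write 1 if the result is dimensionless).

kg·m⁴·s⁻⁵·A⁻²

Ω = kg·m²·s⁻³·A⁻².
Sv = m²·s⁻².
Combining: Ω·Sv = (kg·m²·s⁻³·A⁻²) · (m²·s⁻²) = kg·m⁴·s⁻⁵·A⁻².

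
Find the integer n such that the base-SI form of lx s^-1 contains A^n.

lx = m⁻²·cd.
Combining: lx·s⁻¹ = (m⁻²·cd) · s⁻¹ = m⁻²·s⁻¹·cd.
The exponent of A is 0.

0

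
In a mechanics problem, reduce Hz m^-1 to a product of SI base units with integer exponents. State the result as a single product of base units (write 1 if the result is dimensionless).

m⁻¹·s⁻¹

Hz = s⁻¹.
Combining: Hz·m⁻¹ = s⁻¹ · m⁻¹ = m⁻¹·s⁻¹.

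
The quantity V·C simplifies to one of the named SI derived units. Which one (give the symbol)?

J

V = kg·m²·s⁻³·A⁻¹.
C = s·A.
Combining: V·C = (kg·m²·s⁻³·A⁻¹) · (s·A) = kg·m²·s⁻².
kg·m²·s⁻² is the base-SI form of the joule.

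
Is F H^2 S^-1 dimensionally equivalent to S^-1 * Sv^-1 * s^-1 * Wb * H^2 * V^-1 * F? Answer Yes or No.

Left side:
  F = C/V (capacitance = charge per voltage),
      = A·s/(kg·m²·s⁻³·A⁻¹) (substituting C and V),
      = kg⁻¹·m⁻²·s⁴·A².
  H = Wb/A (inductance = flux per current),
      = kg·m²·s⁻²·A⁻².
  So H² = kg²·m⁴·s⁻⁴·A⁻⁴.
  S = 1/Ω (conductance is reciprocal resistance),
      = kg⁻¹·m⁻²·s³·A².
  So S⁻¹ = kg·m²·s⁻³·A⁻².
  Combining: F·H²·S⁻¹ = (kg⁻¹·m⁻²·s⁴·A²) · (kg²·m⁴·s⁻⁴·A⁻⁴) · (kg·m²·s⁻³·A⁻²) = kg²·m⁴·s⁻³·A⁻⁴.
Right side:
  S = kg⁻¹·m⁻²·s³·A².
  So S⁻¹ = kg·m²·s⁻³·A⁻².
  Sv = m²·s⁻².
  So Sv⁻¹ = m⁻²·s².
  Wb = kg·m²·s⁻²·A⁻¹.
  H = kg·m²·s⁻²·A⁻².
  So H² = kg²·m⁴·s⁻⁴·A⁻⁴.
  V = kg·m²·s⁻³·A⁻¹.
  So V⁻¹ = kg⁻¹·m⁻²·s³·A.
  F = kg⁻¹·m⁻²·s⁴·A².
  Combining: S⁻¹·Sv⁻¹·s⁻¹·Wb·H²·V⁻¹·F = (kg·m²·s⁻³·A⁻²) · (m⁻²·s²) · s⁻¹ · (kg·m²·s⁻²·A⁻¹) · (kg²·m⁴·s⁻⁴·A⁻⁴) · (kg⁻¹·m⁻²·s³·A) · (kg⁻¹·m⁻²·s⁴·A²) = kg²·m²·s⁻¹·A⁻⁴.
Left is kg²·m⁴·s⁻³·A⁻⁴; right is kg²·m²·s⁻¹·A⁻⁴ — different.

No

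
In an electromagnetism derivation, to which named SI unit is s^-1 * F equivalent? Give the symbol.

S

F = C/V (capacitance = charge per voltage),
    = A·s/(kg·m²·s⁻³·A⁻¹) (substituting C and V),
    = kg⁻¹·m⁻²·s⁴·A².
Combining: s⁻¹·F = s⁻¹ · (kg⁻¹·m⁻²·s⁴·A²) = kg⁻¹·m⁻²·s³·A².
kg⁻¹·m⁻²·s³·A² is the base-SI form of the siemens.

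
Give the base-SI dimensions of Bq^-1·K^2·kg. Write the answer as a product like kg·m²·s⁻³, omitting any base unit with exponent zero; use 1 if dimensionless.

kg·s·K²

Bq = 1/s = s⁻¹ (activity is decays per second).
So Bq⁻¹ = s.
Combining: Bq⁻¹·K²·kg = s · K² · kg = kg·s·K².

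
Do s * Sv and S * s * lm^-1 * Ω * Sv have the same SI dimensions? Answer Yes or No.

Left side:
  Sv = J/kg (equivalent dose = energy per mass),
      = m²·s⁻².
  Combining: s·Sv = s · (m²·s⁻²) = m²·s⁻¹.
Right side:
  S = kg⁻¹·m⁻²·s³·A².
  lm = cd.
  So lm⁻¹ = cd⁻¹.
  Ω = kg·m²·s⁻³·A⁻².
  Sv = m²·s⁻².
  Combining: S·s·lm⁻¹·Ω·Sv = (kg⁻¹·m⁻²·s³·A²) · s · cd⁻¹ · (kg·m²·s⁻³·A⁻²) · (m²·s⁻²) = m²·s⁻¹·cd⁻¹.
Left is m²·s⁻¹; right is m²·s⁻¹·cd⁻¹ — different.

No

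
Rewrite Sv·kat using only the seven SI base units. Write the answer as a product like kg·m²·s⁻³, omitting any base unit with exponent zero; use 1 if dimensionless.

Sv = m²·s⁻².
kat = s⁻¹·mol.
Combining: Sv·kat = (m²·s⁻²) · (s⁻¹·mol) = m²·s⁻³·mol.

m²·s⁻³·mol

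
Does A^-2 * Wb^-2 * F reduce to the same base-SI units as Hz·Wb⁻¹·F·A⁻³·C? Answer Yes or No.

No

Left side:
  Wb = V·s (flux: a volt is a weber per second),
      = kg·m²·s⁻²·A⁻¹.
  So Wb⁻² = kg⁻²·m⁻⁴·s⁴·A².
  F = C/V (capacitance = charge per voltage),
      = A·s/(kg·m²·s⁻³·A⁻¹) (substituting C and V),
      = kg⁻¹·m⁻²·s⁴·A².
  Combining: A⁻²·Wb⁻²·F = A⁻² · (kg⁻²·m⁻⁴·s⁴·A²) · (kg⁻¹·m⁻²·s⁴·A²) = kg⁻³·m⁻⁶·s⁸·A².
Right side:
  Hz = 1/s = s⁻¹ (frequency is cycles per second).
  Wb = V·s (flux: a volt is a weber per second),
      = kg·m²·s⁻²·A⁻¹.
  So Wb⁻¹ = kg⁻¹·m⁻²·s²·A.
  F = C/V (capacitance = charge per voltage),
      = A·s/(kg·m²·s⁻³·A⁻¹) (substituting C and V),
      = kg⁻¹·m⁻²·s⁴·A².
  C = A·s = s·A (charge = current × time).
  Combining: Hz·Wb⁻¹·F·A⁻³·C = s⁻¹ · (kg⁻¹·m⁻²·s²·A) · (kg⁻¹·m⁻²·s⁴·A²) · A⁻³ · (s·A) = kg⁻²·m⁻⁴·s⁶·A.
Left is kg⁻³·m⁻⁶·s⁸·A²; right is kg⁻²·m⁻⁴·s⁶·A — different.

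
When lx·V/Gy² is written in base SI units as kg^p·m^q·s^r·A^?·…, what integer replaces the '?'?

Gy = J/kg (absorbed dose = energy per mass),
    = m²·s⁻².
So Gy⁻² = m⁻⁴·s⁴.
lx = lm/m² (illuminance = luminous flux per area),
    = m⁻²·cd.
V = W/A (potential = power per current),
    = kg·m²·s⁻³·A⁻¹.
Combining: Gy⁻²·lx·V = (m⁻⁴·s⁴) · (m⁻²·cd) · (kg·m²·s⁻³·A⁻¹) = kg·m⁻⁴·s·A⁻¹·cd.
The exponent of A is -1.

-1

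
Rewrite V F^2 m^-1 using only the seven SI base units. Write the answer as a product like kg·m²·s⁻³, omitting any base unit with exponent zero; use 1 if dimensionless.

kg⁻¹·m⁻³·s⁵·A³

V = kg·m²·s⁻³·A⁻¹.
F = kg⁻¹·m⁻²·s⁴·A².
So F² = kg⁻²·m⁻⁴·s⁸·A⁴.
Combining: V·F²·m⁻¹ = (kg·m²·s⁻³·A⁻¹) · (kg⁻²·m⁻⁴·s⁸·A⁴) · m⁻¹ = kg⁻¹·m⁻³·s⁵·A³.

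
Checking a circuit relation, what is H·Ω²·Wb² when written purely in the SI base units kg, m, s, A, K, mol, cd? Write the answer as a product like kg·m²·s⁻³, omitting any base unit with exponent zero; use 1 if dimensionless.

H = kg·m²·s⁻²·A⁻².
Ω = kg·m²·s⁻³·A⁻².
So Ω² = kg²·m⁴·s⁻⁶·A⁻⁴.
Wb = kg·m²·s⁻²·A⁻¹.
So Wb² = kg²·m⁴·s⁻⁴·A⁻².
Combining: H·Ω²·Wb² = (kg·m²·s⁻²·A⁻²) · (kg²·m⁴·s⁻⁶·A⁻⁴) · (kg²·m⁴·s⁻⁴·A⁻²) = kg⁵·m¹⁰·s⁻¹²·A⁻⁸.

kg⁵·m¹⁰·s⁻¹²·A⁻⁸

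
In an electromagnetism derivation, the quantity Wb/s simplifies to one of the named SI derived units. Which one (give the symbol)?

V

Wb = kg·m²·s⁻²·A⁻¹.
Combining: Wb·s⁻¹ = (kg·m²·s⁻²·A⁻¹) · s⁻¹ = kg·m²·s⁻³·A⁻¹.
kg·m²·s⁻³·A⁻¹ is the base-SI form of the volt.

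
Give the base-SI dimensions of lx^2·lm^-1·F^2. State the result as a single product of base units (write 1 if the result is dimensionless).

lx = m⁻²·cd.
So lx² = m⁻⁴·cd².
lm = cd.
So lm⁻¹ = cd⁻¹.
F = kg⁻¹·m⁻²·s⁴·A².
So F² = kg⁻²·m⁻⁴·s⁸·A⁴.
Combining: lx²·lm⁻¹·F² = (m⁻⁴·cd²) · cd⁻¹ · (kg⁻²·m⁻⁴·s⁸·A⁴) = kg⁻²·m⁻⁸·s⁸·A⁴·cd.

kg⁻²·m⁻⁸·s⁸·A⁴·cd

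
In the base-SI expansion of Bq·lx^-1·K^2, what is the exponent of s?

-1

Bq = 1/s = s⁻¹ (activity is decays per second).
lx = lm/m² (illuminance = luminous flux per area),
    = m⁻²·cd.
So lx⁻¹ = m²·cd⁻¹.
Combining: Bq·lx⁻¹·K² = s⁻¹ · (m²·cd⁻¹) · K² = m²·s⁻¹·K²·cd⁻¹.
The exponent of s is -1.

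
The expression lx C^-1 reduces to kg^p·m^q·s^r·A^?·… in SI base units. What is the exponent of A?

lx = lm/m² (illuminance = luminous flux per area),
    = m⁻²·cd.
C = A·s = s·A (charge = current × time).
So C⁻¹ = s⁻¹·A⁻¹.
Combining: lx·C⁻¹ = (m⁻²·cd) · (s⁻¹·A⁻¹) = m⁻²·s⁻¹·A⁻¹·cd.
The exponent of A is -1.

-1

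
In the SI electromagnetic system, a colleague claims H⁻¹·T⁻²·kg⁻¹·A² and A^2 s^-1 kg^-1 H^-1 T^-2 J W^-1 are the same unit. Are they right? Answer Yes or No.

Left side:
  H = Wb/A (inductance = flux per current),
      = kg·m²·s⁻²·A⁻².
  So H⁻¹ = kg⁻¹·m⁻²·s²·A².
  T = Wb/m² (flux density = flux per area),
      = kg·s⁻²·A⁻¹.
  So T⁻² = kg⁻²·s⁴·A².
  Combining: H⁻¹·T⁻²·kg⁻¹·A² = (kg⁻¹·m⁻²·s²·A²) · (kg⁻²·s⁴·A²) · kg⁻¹ · A² = kg⁻⁴·m⁻²·s⁶·A⁶.
Right side:
  H = Wb/A (inductance = flux per current),
      = kg·m²·s⁻²·A⁻².
  So H⁻¹ = kg⁻¹·m⁻²·s²·A².
  T = Wb/m² (flux density = flux per area),
      = kg·s⁻²·A⁻¹.
  So T⁻² = kg⁻²·s⁴·A².
  J = N·m (work = force × distance),
      = kg·m²·s⁻².
  W = J/s (power = energy per time),
      = kg·m²·s⁻³.
  So W⁻¹ = kg⁻¹·m⁻²·s³.
  Combining: A²·s⁻¹·kg⁻¹·H⁻¹·T⁻²·J·W⁻¹ = A² · s⁻¹ · kg⁻¹ · (kg⁻¹·m⁻²·s²·A²) · (kg⁻²·s⁴·A²) · (kg·m²·s⁻²) · (kg⁻¹·m⁻²·s³) = kg⁻⁴·m⁻²·s⁶·A⁶.
Both reduce to kg⁻⁴·m⁻²·s⁶·A⁶.

Yes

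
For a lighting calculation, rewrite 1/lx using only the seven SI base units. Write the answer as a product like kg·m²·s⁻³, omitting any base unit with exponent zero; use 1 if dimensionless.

lx = lm/m² (illuminance = luminous flux per area),
    = m⁻²·cd.
So lx⁻¹ = m²·cd⁻¹.

m²·cd⁻¹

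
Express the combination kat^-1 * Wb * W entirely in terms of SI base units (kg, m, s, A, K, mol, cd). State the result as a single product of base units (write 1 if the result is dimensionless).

kg²·m⁴·s⁻⁴·A⁻¹·mol⁻¹

kat = s⁻¹·mol.
So kat⁻¹ = s·mol⁻¹.
Wb = kg·m²·s⁻²·A⁻¹.
W = kg·m²·s⁻³.
Combining: kat⁻¹·Wb·W = (s·mol⁻¹) · (kg·m²·s⁻²·A⁻¹) · (kg·m²·s⁻³) = kg²·m⁴·s⁻⁴·A⁻¹·mol⁻¹.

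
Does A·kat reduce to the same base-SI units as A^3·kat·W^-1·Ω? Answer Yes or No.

Left side:
  kat = s⁻¹·mol.
  Combining: A·kat = A · (s⁻¹·mol) = s⁻¹·A·mol.
Right side:
  kat = mol/s = s⁻¹·mol (catalytic activity).
  W = J/s (power = energy per time),
      = kg·m²·s⁻³.
  So W⁻¹ = kg⁻¹·m⁻²·s³.
  Ω = V/A (resistance = voltage per current),
      = kg·m²·s⁻³·A⁻².
  Combining: A³·kat·W⁻¹·Ω = A³ · (s⁻¹·mol) · (kg⁻¹·m⁻²·s³) · (kg·m²·s⁻³·A⁻²) = s⁻¹·A·mol.
Both reduce to s⁻¹·A·mol.

Yes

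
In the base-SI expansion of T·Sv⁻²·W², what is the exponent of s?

T = Wb/m² (flux density = flux per area),
    = kg·s⁻²·A⁻¹.
Sv = J/kg (equivalent dose = energy per mass),
    = m²·s⁻².
So Sv⁻² = m⁻⁴·s⁴.
W = J/s (power = energy per time),
    = kg·m²·s⁻³.
So W² = kg²·m⁴·s⁻⁶.
Combining: T·Sv⁻²·W² = (kg·s⁻²·A⁻¹) · (m⁻⁴·s⁴) · (kg²·m⁴·s⁻⁶) = kg³·s⁻⁴·A⁻¹.
The exponent of s is -4.

-4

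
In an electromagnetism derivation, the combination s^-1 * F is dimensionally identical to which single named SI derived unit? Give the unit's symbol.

F = kg⁻¹·m⁻²·s⁴·A².
Combining: s⁻¹·F = s⁻¹ · (kg⁻¹·m⁻²·s⁴·A²) = kg⁻¹·m⁻²·s³·A².
kg⁻¹·m⁻²·s³·A² is the base-SI form of the siemens.

S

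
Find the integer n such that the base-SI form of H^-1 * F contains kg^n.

-2

H = Wb/A (inductance = flux per current),
    = kg·m²·s⁻²·A⁻².
So H⁻¹ = kg⁻¹·m⁻²·s²·A².
F = C/V (capacitance = charge per voltage),
    = A·s/(kg·m²·s⁻³·A⁻¹) (substituting C and V),
    = kg⁻¹·m⁻²·s⁴·A².
Combining: H⁻¹·F = (kg⁻¹·m⁻²·s²·A²) · (kg⁻¹·m⁻²·s⁴·A²) = kg⁻²·m⁻⁴·s⁶·A⁴.
The exponent of kg is -2.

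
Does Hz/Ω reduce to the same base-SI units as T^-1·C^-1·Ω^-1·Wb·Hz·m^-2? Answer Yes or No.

No

Left side:
  Ω = kg·m²·s⁻³·A⁻².
  So Ω⁻¹ = kg⁻¹·m⁻²·s³·A².
  Hz = s⁻¹.
  Combining: Ω⁻¹·Hz = (kg⁻¹·m⁻²·s³·A²) · s⁻¹ = kg⁻¹·m⁻²·s²·A².
Right side:
  T = Wb/m² (flux density = flux per area),
      = kg·s⁻²·A⁻¹.
  So T⁻¹ = kg⁻¹·s²·A.
  C = A·s = s·A (charge = current × time).
  So C⁻¹ = s⁻¹·A⁻¹.
  Ω = V/A (resistance = voltage per current),
      = kg·m²·s⁻³·A⁻².
  So Ω⁻¹ = kg⁻¹·m⁻²·s³·A².
  Wb = V·s (flux: a volt is a weber per second),
      = kg·m²·s⁻²·A⁻¹.
  Hz = 1/s = s⁻¹ (frequency is cycles per second).
  Combining: T⁻¹·C⁻¹·Ω⁻¹·Wb·Hz·m⁻² = (kg⁻¹·s²·A) · (s⁻¹·A⁻¹) · (kg⁻¹·m⁻²·s³·A²) · (kg·m²·s⁻²·A⁻¹) · s⁻¹ · m⁻² = kg⁻¹·m⁻²·s·A.
Left is kg⁻¹·m⁻²·s²·A²; right is kg⁻¹·m⁻²·s·A — different.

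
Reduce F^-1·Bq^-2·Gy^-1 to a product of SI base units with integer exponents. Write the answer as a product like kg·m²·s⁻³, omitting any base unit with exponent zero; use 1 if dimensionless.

F = kg⁻¹·m⁻²·s⁴·A².
So F⁻¹ = kg·m²·s⁻⁴·A⁻².
Bq = s⁻¹.
So Bq⁻² = s².
Gy = m²·s⁻².
So Gy⁻¹ = m⁻²·s².
Combining: F⁻¹·Bq⁻²·Gy⁻¹ = (kg·m²·s⁻⁴·A⁻²) · s² · (m⁻²·s²) = kg·A⁻².

kg·A⁻²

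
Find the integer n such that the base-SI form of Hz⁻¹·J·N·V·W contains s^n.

-9

Hz = s⁻¹.
So Hz⁻¹ = s.
J = kg·m²·s⁻².
N = kg·m·s⁻².
V = kg·m²·s⁻³·A⁻¹.
W = kg·m²·s⁻³.
Combining: Hz⁻¹·J·N·V·W = s · (kg·m²·s⁻²) · (kg·m·s⁻²) · (kg·m²·s⁻³·A⁻¹) · (kg·m²·s⁻³) = kg⁴·m⁷·s⁻⁹·A⁻¹.
The exponent of s is -9.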